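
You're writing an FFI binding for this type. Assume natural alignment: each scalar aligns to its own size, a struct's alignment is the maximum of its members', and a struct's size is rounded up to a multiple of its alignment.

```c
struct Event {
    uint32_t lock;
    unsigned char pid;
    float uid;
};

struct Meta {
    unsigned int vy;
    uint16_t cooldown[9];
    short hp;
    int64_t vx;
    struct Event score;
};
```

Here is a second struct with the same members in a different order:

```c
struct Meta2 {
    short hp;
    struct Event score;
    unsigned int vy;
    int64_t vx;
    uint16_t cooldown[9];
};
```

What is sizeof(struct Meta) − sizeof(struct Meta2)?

Event: 0..4  lock  (4B, 4-aligned); 4..5  pid  (1B, 1-aligned); 5..8  -- padding (3B); 8..12  uid  (4B, 4-aligned); sizeof = 12, alignof = 4
0..4  vy  (4B, 4-aligned)
4..22  cooldown  (18B, 2-aligned)
22..24  hp  (2B, 2-aligned)
24..32  vx  (8B, 8-aligned)
32..44  score  (12B, 4-aligned)
44..48  -- tail padding (4B)
sizeof = 48, alignof = 8
— Meta2 —
0..2  hp  (2B, 2-aligned)
2..4  -- padding (2B)
4..16  score  (12B, 4-aligned)
16..20  vy  (4B, 4-aligned)
20..24  -- padding (4B)
24..32  vx  (8B, 8-aligned)
32..50  cooldown  (18B, 2-aligned)
50..56  -- tail padding (6B)
sizeof = 56, alignof = 8
48 − 56 = -8

-8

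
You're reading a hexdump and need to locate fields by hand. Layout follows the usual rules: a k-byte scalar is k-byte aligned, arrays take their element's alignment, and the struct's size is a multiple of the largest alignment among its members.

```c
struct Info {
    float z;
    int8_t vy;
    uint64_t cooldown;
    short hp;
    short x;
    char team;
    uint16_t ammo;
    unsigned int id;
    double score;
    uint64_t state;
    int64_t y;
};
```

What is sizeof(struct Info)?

0..4  z  (4B, 4-aligned)
4..5  vy  (1B, 1-aligned)
5..8  -- padding (3B)
8..16  cooldown  (8B, 8-aligned)
16..18  hp  (2B, 2-aligned)
18..20  x  (2B, 2-aligned)
20..21  team  (1B, 1-aligned)
21..22  -- padding (1B)
22..24  ammo  (2B, 2-aligned)
24..28  id  (4B, 4-aligned)
28..32  -- padding (4B)
32..40  score  (8B, 8-aligned)
40..48  state  (8B, 8-aligned)
48..56  y  (8B, 8-aligned)
sizeof = 56, alignof = 8

56 bytes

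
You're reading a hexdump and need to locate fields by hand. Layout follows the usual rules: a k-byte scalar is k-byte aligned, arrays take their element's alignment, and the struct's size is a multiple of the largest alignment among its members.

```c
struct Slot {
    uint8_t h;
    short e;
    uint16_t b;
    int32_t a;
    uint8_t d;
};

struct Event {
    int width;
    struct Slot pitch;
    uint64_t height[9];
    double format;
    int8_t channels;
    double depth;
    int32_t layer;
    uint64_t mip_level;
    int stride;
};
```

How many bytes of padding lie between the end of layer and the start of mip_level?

4

Slot: h at 0 (size 1, align 1) → ends 1; pad 1 to align 2 for e; e at 2 (size 2, align 2) → ends 4; b at 4 (size 2, align 2) → ends 6; pad 2 to align 4 for a; a at 8 (size 4, align 4) → ends 12; d at 12 (size 1, align 1) → ends 13; tail pad 3 to reach multiple of 4; total 16 bytes, alignment 4
width at 0 (size 4, align 4) → ends 4
pitch at 4 (size 16, align 4) → ends 20
pad 4 to align 8 for height
height at 24 (size 72, align 8) → ends 96
format at 96 (size 8, align 8) → ends 104
channels at 104 (size 1, align 1) → ends 105
pad 7 to align 8 for depth
depth at 112 (size 8, align 8) → ends 120
layer at 120 (size 4, align 4) → ends 124
pad 4 to align 8 for mip_level
mip_level at 128 (size 8, align 8) → ends 136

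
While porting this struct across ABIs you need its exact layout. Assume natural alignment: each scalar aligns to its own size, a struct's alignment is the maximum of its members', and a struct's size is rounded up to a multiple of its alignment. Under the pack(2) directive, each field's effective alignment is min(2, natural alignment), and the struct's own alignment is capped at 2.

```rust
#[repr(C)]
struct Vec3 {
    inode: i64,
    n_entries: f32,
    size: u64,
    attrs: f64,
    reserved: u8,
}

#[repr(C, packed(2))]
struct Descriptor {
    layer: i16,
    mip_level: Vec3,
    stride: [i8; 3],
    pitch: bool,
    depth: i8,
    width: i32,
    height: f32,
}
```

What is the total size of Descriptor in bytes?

Vec3: 0..8  inode  (8B, 8-aligned); 8..12  n_entries  (4B, 4-aligned); 12..16  -- padding (4B); 16..24  size  (8B, 8-aligned); 24..32  attrs  (8B, 8-aligned); 32..33  reserved  (1B, 1-aligned); 33..40  -- tail padding (7B); sizeof = 40, alignof = 8
0..2  layer  (2B, 2-aligned)
2..42  mip_level  (40B, 2-aligned)
42..45  stride  (3B, 1-aligned)
45..46  pitch  (1B, 1-aligned)
46..47  depth  (1B, 1-aligned)
47..48  -- padding (1B)
48..52  width  (4B, 2-aligned)
52..56  height  (4B, 2-aligned)
sizeof = 56, alignof = 2

56 bytes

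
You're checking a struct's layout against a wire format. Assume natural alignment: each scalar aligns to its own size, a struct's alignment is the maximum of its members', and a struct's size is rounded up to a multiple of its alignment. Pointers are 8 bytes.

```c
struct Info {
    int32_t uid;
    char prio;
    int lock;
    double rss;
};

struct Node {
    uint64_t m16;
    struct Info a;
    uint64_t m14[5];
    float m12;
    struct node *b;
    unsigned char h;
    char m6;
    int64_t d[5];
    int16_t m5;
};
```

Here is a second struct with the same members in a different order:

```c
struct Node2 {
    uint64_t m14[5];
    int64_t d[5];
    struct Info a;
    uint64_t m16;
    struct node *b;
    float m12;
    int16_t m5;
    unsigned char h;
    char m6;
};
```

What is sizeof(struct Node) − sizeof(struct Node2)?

16

Info: @0: uid [4B, align 4] → 4; @4: prio [1B, align 1] → 5; +3 pad (align 4); @8: lock [4B, align 4] → 12; +4 pad (align 8); @16: rss [8B, align 8] → 24; size 24, align 8
@0: m16 [8B, align 8] → 8
@8: a [24B, align 8] → 32
@32: m14 [40B, align 8] → 72
@72: m12 [4B, align 4] → 76
+4 pad (align 8)
@80: b [8B, align 8] → 88
@88: h [1B, align 1] → 89
@89: m6 [1B, align 1] → 90
+6 pad (align 8)
@96: d [40B, align 8] → 136
@136: m5 [2B, align 2] → 138
+6 tail pad (align 8)
size 144, align 8
— Node2 —
@0: m14 [40B, align 8] → 40
@40: d [40B, align 8] → 80
@80: a [24B, align 8] → 104
@104: m16 [8B, align 8] → 112
@112: b [8B, align 8] → 120
@120: m12 [4B, align 4] → 124
@124: m5 [2B, align 2] → 126
@126: h [1B, align 1] → 127
@127: m6 [1B, align 1] → 128
size 128, align 8
144 − 128 = 16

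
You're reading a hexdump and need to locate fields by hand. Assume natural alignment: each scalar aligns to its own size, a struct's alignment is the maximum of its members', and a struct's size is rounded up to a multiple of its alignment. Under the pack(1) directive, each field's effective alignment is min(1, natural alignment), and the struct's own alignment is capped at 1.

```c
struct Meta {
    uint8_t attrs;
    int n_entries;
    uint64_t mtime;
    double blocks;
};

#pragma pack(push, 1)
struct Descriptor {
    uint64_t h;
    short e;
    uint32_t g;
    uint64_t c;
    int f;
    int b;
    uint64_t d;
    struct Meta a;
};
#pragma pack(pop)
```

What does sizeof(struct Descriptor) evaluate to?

62

Meta: attrs at 0 (size 1, align 1) → ends 1; pad 3 to align 4 for n_entries; n_entries at 4 (size 4, align 4) → ends 8; mtime at 8 (size 8, align 8) → ends 16; blocks at 16 (size 8, align 8) → ends 24; total 24 bytes, alignment 8
h at 0 (size 8, align 1) → ends 8
e at 8 (size 2, align 1) → ends 10
g at 10 (size 4, align 1) → ends 14
c at 14 (size 8, align 1) → ends 22
f at 22 (size 4, align 1) → ends 26
b at 26 (size 4, align 1) → ends 30
d at 30 (size 8, align 1) → ends 38
a at 38 (size 24, align 1) → ends 62
total 62 bytes, alignment 1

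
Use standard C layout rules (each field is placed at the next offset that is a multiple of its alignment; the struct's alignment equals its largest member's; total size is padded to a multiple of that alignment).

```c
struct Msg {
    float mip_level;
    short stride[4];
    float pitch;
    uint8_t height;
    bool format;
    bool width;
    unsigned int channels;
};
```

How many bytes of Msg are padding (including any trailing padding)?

0..4  mip_level  (4B, 4-aligned)
4..12  stride  (8B, 2-aligned)
12..16  pitch  (4B, 4-aligned)
16..17  height  (1B, 1-aligned)
17..18  format  (1B, 1-aligned)
18..19  width  (1B, 1-aligned)
19..20  -- padding (1B)
20..24  channels  (4B, 4-aligned)
sizeof = 24, alignof = 4
data bytes 23, size 24 → padding 1

1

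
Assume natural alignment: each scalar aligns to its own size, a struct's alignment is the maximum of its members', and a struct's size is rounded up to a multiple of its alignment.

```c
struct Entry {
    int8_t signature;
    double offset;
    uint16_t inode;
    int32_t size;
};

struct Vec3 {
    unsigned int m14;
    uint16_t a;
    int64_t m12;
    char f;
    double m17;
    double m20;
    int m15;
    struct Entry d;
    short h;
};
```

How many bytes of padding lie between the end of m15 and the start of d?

4

Entry: @0: signature [1B, align 1] → 1; +7 pad (align 8); @8: offset [8B, align 8] → 16; @16: inode [2B, align 2] → 18; +2 pad (align 4); @20: size [4B, align 4] → 24; size 24, align 8
@0: m14 [4B, align 4] → 4
@4: a [2B, align 2] → 6
+2 pad (align 8)
@8: m12 [8B, align 8] → 16
@16: f [1B, align 1] → 17
+7 pad (align 8)
@24: m17 [8B, align 8] → 32
@32: m20 [8B, align 8] → 40
@40: m15 [4B, align 4] → 44
+4 pad (align 8)
@48: d [24B, align 8] → 72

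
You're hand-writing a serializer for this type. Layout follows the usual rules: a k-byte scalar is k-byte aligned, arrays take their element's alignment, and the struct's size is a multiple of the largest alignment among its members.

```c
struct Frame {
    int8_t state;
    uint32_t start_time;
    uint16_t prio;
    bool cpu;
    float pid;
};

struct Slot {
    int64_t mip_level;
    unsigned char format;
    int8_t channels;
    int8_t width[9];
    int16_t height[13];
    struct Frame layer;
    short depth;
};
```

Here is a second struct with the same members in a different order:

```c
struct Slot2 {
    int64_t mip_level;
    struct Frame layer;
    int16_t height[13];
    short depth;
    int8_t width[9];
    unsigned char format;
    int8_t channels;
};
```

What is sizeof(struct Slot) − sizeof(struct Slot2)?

Frame: 0..1  state  (1B, 1-aligned); 1..4  -- padding (3B); 4..8  start_time  (4B, 4-aligned); 8..10  prio  (2B, 2-aligned); 10..11  cpu  (1B, 1-aligned); 11..12  -- padding (1B); 12..16  pid  (4B, 4-aligned); sizeof = 16, alignof = 4
0..8  mip_level  (8B, 8-aligned)
8..9  format  (1B, 1-aligned)
9..10  channels  (1B, 1-aligned)
10..19  width  (9B, 1-aligned)
19..20  -- padding (1B)
20..46  height  (26B, 2-aligned)
46..48  -- padding (2B)
48..64  layer  (16B, 4-aligned)
64..66  depth  (2B, 2-aligned)
66..72  -- tail padding (6B)
sizeof = 72, alignof = 8
— Slot2 —
0..8  mip_level  (8B, 8-aligned)
8..24  layer  (16B, 4-aligned)
24..50  height  (26B, 2-aligned)
50..52  depth  (2B, 2-aligned)
52..61  width  (9B, 1-aligned)
61..62  format  (1B, 1-aligned)
62..63  channels  (1B, 1-aligned)
63..64  -- tail padding (1B)
sizeof = 64, alignof = 8
72 − 64 = 8

8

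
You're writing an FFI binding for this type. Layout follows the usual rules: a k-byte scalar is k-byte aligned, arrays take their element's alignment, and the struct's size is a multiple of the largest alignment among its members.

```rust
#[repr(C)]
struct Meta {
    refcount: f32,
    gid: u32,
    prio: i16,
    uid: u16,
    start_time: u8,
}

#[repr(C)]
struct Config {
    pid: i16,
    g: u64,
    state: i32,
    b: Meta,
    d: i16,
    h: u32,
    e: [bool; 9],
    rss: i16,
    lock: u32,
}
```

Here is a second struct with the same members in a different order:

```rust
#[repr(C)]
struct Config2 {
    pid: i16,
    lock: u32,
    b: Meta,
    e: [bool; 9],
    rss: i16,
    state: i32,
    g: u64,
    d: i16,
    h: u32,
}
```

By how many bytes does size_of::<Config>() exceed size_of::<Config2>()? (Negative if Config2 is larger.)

8

Meta: 0..4  refcount  (4B, 4-aligned); 4..8  gid  (4B, 4-aligned); 8..10  prio  (2B, 2-aligned); 10..12  uid  (2B, 2-aligned); 12..13  start_time  (1B, 1-aligned); 13..16  -- tail padding (3B); sizeof = 16, alignof = 4
0..2  pid  (2B, 2-aligned)
2..8  -- padding (6B)
8..16  g  (8B, 8-aligned)
16..20  state  (4B, 4-aligned)
20..36  b  (16B, 4-aligned)
36..38  d  (2B, 2-aligned)
38..40  -- padding (2B)
40..44  h  (4B, 4-aligned)
44..53  e  (9B, 1-aligned)
53..54  -- padding (1B)
54..56  rss  (2B, 2-aligned)
56..60  lock  (4B, 4-aligned)
60..64  -- tail padding (4B)
sizeof = 64, alignof = 8
— Config2 —
0..2  pid  (2B, 2-aligned)
2..4  -- padding (2B)
4..8  lock  (4B, 4-aligned)
8..24  b  (16B, 4-aligned)
24..33  e  (9B, 1-aligned)
33..34  -- padding (1B)
34..36  rss  (2B, 2-aligned)
36..40  state  (4B, 4-aligned)
40..48  g  (8B, 8-aligned)
48..50  d  (2B, 2-aligned)
50..52  -- padding (2B)
52..56  h  (4B, 4-aligned)
sizeof = 56, alignof = 8
64 − 56 = 8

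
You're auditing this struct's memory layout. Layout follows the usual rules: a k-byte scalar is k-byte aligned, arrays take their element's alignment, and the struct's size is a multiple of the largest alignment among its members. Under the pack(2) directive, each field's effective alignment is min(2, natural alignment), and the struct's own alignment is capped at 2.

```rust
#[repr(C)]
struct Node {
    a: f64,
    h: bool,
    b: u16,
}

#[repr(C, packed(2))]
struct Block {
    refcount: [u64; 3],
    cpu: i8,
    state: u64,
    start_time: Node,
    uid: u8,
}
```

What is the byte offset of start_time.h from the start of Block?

42

Node: a at 0 (size 8, align 8) → ends 8; h at 8 (size 1, align 1) → ends 9; pad 1 to align 2 for b; b at 10 (size 2, align 2) → ends 12; tail pad 4 to reach multiple of 8; total 16 bytes, alignment 8
refcount at 0 (size 24, align 2) → ends 24
cpu at 24 (size 1, align 1) → ends 25
pad 1 to align 2 for state
state at 26 (size 8, align 2) → ends 34
start_time at 34 (size 16, align 2) → ends 50
within Node: h at 8
34 + 8 = 42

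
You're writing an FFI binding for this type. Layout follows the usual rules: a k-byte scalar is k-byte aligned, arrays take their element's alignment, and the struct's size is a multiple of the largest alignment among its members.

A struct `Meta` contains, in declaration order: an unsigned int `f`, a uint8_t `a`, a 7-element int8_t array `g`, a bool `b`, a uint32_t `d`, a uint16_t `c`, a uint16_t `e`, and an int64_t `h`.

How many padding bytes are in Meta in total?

f at 0 (size 4, align 4) → ends 4
a at 4 (size 1, align 1) → ends 5
g at 5 (size 7, align 1) → ends 12
b at 12 (size 1, align 1) → ends 13
pad 3 to align 4 for d
d at 16 (size 4, align 4) → ends 20
c at 20 (size 2, align 2) → ends 22
e at 22 (size 2, align 2) → ends 24
h at 24 (size 8, align 8) → ends 32
total 32 bytes, alignment 8
data bytes 29, size 32 → padding 3

3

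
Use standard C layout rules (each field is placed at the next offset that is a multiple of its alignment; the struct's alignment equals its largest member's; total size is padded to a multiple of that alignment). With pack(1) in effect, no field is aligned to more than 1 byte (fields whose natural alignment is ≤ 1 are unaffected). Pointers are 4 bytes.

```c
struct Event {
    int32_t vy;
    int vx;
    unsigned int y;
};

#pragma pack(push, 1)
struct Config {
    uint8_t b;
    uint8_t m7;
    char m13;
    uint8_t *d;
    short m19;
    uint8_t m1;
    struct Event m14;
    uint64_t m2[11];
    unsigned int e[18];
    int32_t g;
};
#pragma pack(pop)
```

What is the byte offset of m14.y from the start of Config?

18

Event: 0..4  vy  (4B, 4-aligned); 4..8  vx  (4B, 4-aligned); 8..12  y  (4B, 4-aligned); sizeof = 12, alignof = 4
0..1  b  (1B, 1-aligned)
1..2  m7  (1B, 1-aligned)
2..3  m13  (1B, 1-aligned)
3..7  d  (4B, 1-aligned)
7..9  m19  (2B, 1-aligned)
9..10  m1  (1B, 1-aligned)
10..22  m14  (12B, 1-aligned)
within Event: y at 8
10 + 8 = 18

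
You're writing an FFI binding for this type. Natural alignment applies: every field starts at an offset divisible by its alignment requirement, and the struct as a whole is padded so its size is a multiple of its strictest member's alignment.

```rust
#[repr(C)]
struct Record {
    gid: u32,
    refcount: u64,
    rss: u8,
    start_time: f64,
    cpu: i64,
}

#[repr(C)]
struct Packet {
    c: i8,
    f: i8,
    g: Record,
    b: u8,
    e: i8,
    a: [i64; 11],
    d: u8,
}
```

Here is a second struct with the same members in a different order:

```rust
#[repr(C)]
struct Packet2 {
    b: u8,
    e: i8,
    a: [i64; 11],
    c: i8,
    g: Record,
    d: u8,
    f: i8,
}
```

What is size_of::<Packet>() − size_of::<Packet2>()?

0

Record: 0..4  gid  (4B, 4-aligned); 4..8  -- padding (4B); 8..16  refcount  (8B, 8-aligned); 16..17  rss  (1B, 1-aligned); 17..24  -- padding (7B); 24..32  start_time  (8B, 8-aligned); 32..40  cpu  (8B, 8-aligned); sizeof = 40, alignof = 8
0..1  c  (1B, 1-aligned)
1..2  f  (1B, 1-aligned)
2..8  -- padding (6B)
8..48  g  (40B, 8-aligned)
48..49  b  (1B, 1-aligned)
49..50  e  (1B, 1-aligned)
50..56  -- padding (6B)
56..144  a  (88B, 8-aligned)
144..145  d  (1B, 1-aligned)
145..152  -- tail padding (7B)
sizeof = 152, alignof = 8
— Packet2 —
0..1  b  (1B, 1-aligned)
1..2  e  (1B, 1-aligned)
2..8  -- padding (6B)
8..96  a  (88B, 8-aligned)
96..97  c  (1B, 1-aligned)
97..104  -- padding (7B)
104..144  g  (40B, 8-aligned)
144..145  d  (1B, 1-aligned)
145..146  f  (1B, 1-aligned)
146..152  -- tail padding (6B)
sizeof = 152, alignof = 8
152 − 152 = 0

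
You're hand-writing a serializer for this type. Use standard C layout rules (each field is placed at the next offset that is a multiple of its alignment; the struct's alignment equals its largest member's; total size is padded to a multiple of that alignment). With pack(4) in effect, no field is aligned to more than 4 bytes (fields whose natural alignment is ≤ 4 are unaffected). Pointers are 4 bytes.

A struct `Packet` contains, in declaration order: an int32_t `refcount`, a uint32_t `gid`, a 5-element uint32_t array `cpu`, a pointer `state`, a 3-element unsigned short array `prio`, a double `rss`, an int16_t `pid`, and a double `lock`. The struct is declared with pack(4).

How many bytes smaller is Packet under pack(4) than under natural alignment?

4

natural layout:
  @0: refcount [4B, align 4] → 4
  @4: gid [4B, align 4] → 8
  @8: cpu [20B, align 4] → 28
  @28: state [4B, align 4] → 32
  @32: prio [6B, align 2] → 38
  +2 pad (align 8)
  @40: rss [8B, align 8] → 48
  @48: pid [2B, align 2] → 50
  +6 pad (align 8)
  @56: lock [8B, align 8] → 64
  size 64, align 8
packed(4) layout:
  @0: refcount [4B, align 4] → 4
  @4: gid [4B, align 4] → 8
  @8: cpu [20B, align 4] → 28
  @28: state [4B, align 4] → 32
  @32: prio [6B, align 2] → 38
  +2 pad (align 4)
  @40: rss [8B, align 4] → 48
  @48: pid [2B, align 2] → 50
  +2 pad (align 4)
  @52: lock [8B, align 4] → 60
  size 60, align 4
64 − 60 = 4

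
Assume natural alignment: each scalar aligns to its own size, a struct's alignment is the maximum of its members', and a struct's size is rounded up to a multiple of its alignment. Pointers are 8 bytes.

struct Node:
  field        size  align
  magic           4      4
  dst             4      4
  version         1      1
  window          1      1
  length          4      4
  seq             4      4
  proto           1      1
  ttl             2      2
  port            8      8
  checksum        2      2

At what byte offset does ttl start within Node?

@0: magic [4B, align 4] → 4
@4: dst [4B, align 4] → 8
@8: version [1B, align 1] → 9
@9: window [1B, align 1] → 10
+2 pad (align 4)
@12: length [4B, align 4] → 16
@16: seq [4B, align 4] → 20
@20: proto [1B, align 1] → 21
+1 pad (align 2)
@22: ttl [2B, align 2] → 24

22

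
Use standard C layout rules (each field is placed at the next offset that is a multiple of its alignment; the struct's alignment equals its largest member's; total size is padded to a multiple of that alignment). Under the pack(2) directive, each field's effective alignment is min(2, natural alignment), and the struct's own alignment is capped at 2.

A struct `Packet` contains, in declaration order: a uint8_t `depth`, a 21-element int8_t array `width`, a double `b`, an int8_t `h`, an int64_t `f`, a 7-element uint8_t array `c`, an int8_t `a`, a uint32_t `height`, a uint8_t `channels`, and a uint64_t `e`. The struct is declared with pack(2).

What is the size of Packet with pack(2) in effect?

62

@0: depth [1B, align 1] → 1
@1: width [21B, align 1] → 22
@22: b [8B, align 2] → 30
@30: h [1B, align 1] → 31
+1 pad (align 2)
@32: f [8B, align 2] → 40
@40: c [7B, align 1] → 47
@47: a [1B, align 1] → 48
@48: height [4B, align 2] → 52
@52: channels [1B, align 1] → 53
+1 pad (align 2)
@54: e [8B, align 2] → 62
size 62, align 2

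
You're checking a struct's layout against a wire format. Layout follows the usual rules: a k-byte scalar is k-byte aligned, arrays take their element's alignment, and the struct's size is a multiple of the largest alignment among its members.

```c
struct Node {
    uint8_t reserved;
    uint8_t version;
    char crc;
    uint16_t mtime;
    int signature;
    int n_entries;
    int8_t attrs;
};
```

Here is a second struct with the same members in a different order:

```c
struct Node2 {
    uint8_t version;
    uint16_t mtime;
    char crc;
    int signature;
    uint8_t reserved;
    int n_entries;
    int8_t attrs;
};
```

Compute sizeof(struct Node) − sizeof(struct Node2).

-4

0..1  reserved  (1B, 1-aligned)
1..2  version  (1B, 1-aligned)
2..3  crc  (1B, 1-aligned)
3..4  -- padding (1B)
4..6  mtime  (2B, 2-aligned)
6..8  -- padding (2B)
8..12  signature  (4B, 4-aligned)
12..16  n_entries  (4B, 4-aligned)
16..17  attrs  (1B, 1-aligned)
17..20  -- tail padding (3B)
sizeof = 20, alignof = 4
— Node2 —
0..1  version  (1B, 1-aligned)
1..2  -- padding (1B)
2..4  mtime  (2B, 2-aligned)
4..5  crc  (1B, 1-aligned)
5..8  -- padding (3B)
8..12  signature  (4B, 4-aligned)
12..13  reserved  (1B, 1-aligned)
13..16  -- padding (3B)
16..20  n_entries  (4B, 4-aligned)
20..21  attrs  (1B, 1-aligned)
21..24  -- tail padding (3B)
sizeof = 24, alignof = 4
20 − 24 = -4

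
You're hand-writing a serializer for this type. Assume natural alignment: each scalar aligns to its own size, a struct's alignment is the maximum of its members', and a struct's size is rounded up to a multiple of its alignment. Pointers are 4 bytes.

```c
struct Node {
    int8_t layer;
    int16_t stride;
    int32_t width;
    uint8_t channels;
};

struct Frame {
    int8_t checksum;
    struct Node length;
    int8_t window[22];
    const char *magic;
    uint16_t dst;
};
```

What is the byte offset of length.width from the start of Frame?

8

Node: layer at 0 (size 1, align 1) → ends 1; pad 1 to align 2 for stride; stride at 2 (size 2, align 2) → ends 4; width at 4 (size 4, align 4) → ends 8; channels at 8 (size 1, align 1) → ends 9; tail pad 3 to reach multiple of 4; total 12 bytes, alignment 4
checksum at 0 (size 1, align 1) → ends 1
pad 3 to align 4 for length
length at 4 (size 12, align 4) → ends 16
within Node: width at 4
4 + 4 = 8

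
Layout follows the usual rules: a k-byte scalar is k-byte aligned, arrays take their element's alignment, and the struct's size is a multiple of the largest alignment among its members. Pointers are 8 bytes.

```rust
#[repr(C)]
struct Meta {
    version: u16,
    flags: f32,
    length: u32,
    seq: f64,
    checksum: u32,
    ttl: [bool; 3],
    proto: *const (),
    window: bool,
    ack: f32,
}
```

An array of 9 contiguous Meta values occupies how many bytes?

0..2  version  (2B, 2-aligned)
2..4  -- padding (2B)
4..8  flags  (4B, 4-aligned)
8..12  length  (4B, 4-aligned)
12..16  -- padding (4B)
16..24  seq  (8B, 8-aligned)
24..28  checksum  (4B, 4-aligned)
28..31  ttl  (3B, 1-aligned)
31..32  -- padding (1B)
32..40  proto  (8B, 8-aligned)
40..41  window  (1B, 1-aligned)
41..44  -- padding (3B)
44..48  ack  (4B, 4-aligned)
sizeof = 48, alignof = 8
array of 9: 9 × 48 = 432

432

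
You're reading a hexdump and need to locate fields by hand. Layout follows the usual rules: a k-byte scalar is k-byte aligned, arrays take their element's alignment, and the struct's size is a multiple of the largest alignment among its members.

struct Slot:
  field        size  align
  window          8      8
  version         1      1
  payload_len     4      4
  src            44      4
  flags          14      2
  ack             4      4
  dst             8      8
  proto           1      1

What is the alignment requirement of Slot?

member alignments: window=8, version=1, payload_len=4, src=4, flags=2, ack=4, dst=8, proto=1
max = 8

8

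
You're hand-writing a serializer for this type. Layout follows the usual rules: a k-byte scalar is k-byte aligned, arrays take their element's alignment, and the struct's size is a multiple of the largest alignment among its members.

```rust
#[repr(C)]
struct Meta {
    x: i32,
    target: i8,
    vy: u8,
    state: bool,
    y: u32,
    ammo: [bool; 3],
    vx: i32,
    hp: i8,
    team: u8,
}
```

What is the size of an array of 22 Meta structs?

528

0..4  x  (4B, 4-aligned)
4..5  target  (1B, 1-aligned)
5..6  vy  (1B, 1-aligned)
6..7  state  (1B, 1-aligned)
7..8  -- padding (1B)
8..12  y  (4B, 4-aligned)
12..15  ammo  (3B, 1-aligned)
15..16  -- padding (1B)
16..20  vx  (4B, 4-aligned)
20..21  hp  (1B, 1-aligned)
21..22  team  (1B, 1-aligned)
22..24  -- tail padding (2B)
sizeof = 24, alignof = 4
array of 22: 22 × 24 = 528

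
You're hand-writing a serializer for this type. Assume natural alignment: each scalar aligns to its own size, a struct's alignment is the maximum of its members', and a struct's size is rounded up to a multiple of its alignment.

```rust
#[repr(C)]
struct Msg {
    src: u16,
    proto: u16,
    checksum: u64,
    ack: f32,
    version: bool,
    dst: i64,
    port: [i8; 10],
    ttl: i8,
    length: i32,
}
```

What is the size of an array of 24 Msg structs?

1152

0..2  src  (2B, 2-aligned)
2..4  proto  (2B, 2-aligned)
4..8  -- padding (4B)
8..16  checksum  (8B, 8-aligned)
16..20  ack  (4B, 4-aligned)
20..21  version  (1B, 1-aligned)
21..24  -- padding (3B)
24..32  dst  (8B, 8-aligned)
32..42  port  (10B, 1-aligned)
42..43  ttl  (1B, 1-aligned)
43..44  -- padding (1B)
44..48  length  (4B, 4-aligned)
sizeof = 48, alignof = 8
array of 24: 24 × 48 = 1152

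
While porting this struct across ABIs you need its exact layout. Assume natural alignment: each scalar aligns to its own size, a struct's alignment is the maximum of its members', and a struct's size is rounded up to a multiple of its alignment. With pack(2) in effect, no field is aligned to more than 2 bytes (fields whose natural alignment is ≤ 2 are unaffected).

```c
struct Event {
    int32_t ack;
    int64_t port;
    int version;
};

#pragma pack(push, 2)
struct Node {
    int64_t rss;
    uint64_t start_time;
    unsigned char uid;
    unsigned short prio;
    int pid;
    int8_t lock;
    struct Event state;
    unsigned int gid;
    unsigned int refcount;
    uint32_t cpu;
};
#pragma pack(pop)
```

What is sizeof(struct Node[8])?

Event: @0: ack [4B, align 4] → 4; +4 pad (align 8); @8: port [8B, align 8] → 16; @16: version [4B, align 4] → 20; +4 tail pad (align 8); size 24, align 8
@0: rss [8B, align 2] → 8
@8: start_time [8B, align 2] → 16
@16: uid [1B, align 1] → 17
+1 pad (align 2)
@18: prio [2B, align 2] → 20
@20: pid [4B, align 2] → 24
@24: lock [1B, align 1] → 25
+1 pad (align 2)
@26: state [24B, align 2] → 50
@50: gid [4B, align 2] → 54
@54: refcount [4B, align 2] → 58
@58: cpu [4B, align 2] → 62
size 62, align 2
array of 8: 8 × 62 = 496

496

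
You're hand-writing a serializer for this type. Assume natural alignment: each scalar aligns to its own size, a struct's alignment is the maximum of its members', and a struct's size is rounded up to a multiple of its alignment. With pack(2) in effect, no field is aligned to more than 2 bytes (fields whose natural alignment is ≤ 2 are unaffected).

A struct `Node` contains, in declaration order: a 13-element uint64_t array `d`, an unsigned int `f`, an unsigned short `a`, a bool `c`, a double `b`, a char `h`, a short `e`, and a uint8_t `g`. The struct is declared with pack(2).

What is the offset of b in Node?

112

0..104  d  (104B, 2-aligned)
104..108  f  (4B, 2-aligned)
108..110  a  (2B, 2-aligned)
110..111  c  (1B, 1-aligned)
111..112  -- padding (1B)
112..120  b  (8B, 2-aligned)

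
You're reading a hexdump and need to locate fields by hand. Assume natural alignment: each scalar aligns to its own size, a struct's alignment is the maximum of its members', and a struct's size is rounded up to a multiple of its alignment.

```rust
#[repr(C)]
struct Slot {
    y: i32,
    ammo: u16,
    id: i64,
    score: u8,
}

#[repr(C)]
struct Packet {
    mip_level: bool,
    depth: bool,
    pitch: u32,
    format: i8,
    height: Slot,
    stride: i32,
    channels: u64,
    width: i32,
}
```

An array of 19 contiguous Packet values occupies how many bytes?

1216

Slot: @0: y [4B, align 4] → 4; @4: ammo [2B, align 2] → 6; +2 pad (align 8); @8: id [8B, align 8] → 16; @16: score [1B, align 1] → 17; +7 tail pad (align 8); size 24, align 8
@0: mip_level [1B, align 1] → 1
@1: depth [1B, align 1] → 2
+2 pad (align 4)
@4: pitch [4B, align 4] → 8
@8: format [1B, align 1] → 9
+7 pad (align 8)
@16: height [24B, align 8] → 40
@40: stride [4B, align 4] → 44
+4 pad (align 8)
@48: channels [8B, align 8] → 56
@56: width [4B, align 4] → 60
+4 tail pad (align 8)
size 64, align 8
array of 19: 19 × 64 = 1216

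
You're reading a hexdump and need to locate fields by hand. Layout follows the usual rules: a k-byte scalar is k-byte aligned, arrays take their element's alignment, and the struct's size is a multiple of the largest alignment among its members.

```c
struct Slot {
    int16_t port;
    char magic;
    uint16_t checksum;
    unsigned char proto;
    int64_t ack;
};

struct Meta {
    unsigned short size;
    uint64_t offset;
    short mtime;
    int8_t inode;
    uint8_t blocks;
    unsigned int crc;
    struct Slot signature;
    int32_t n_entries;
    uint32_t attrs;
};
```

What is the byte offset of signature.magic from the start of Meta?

26

Slot: 0..2  port  (2B, 2-aligned); 2..3  magic  (1B, 1-aligned); 3..4  -- padding (1B); 4..6  checksum  (2B, 2-aligned); 6..7  proto  (1B, 1-aligned); 7..8  -- padding (1B); 8..16  ack  (8B, 8-aligned); sizeof = 16, alignof = 8
0..2  size  (2B, 2-aligned)
2..8  -- padding (6B)
8..16  offset  (8B, 8-aligned)
16..18  mtime  (2B, 2-aligned)
18..19  inode  (1B, 1-aligned)
19..20  blocks  (1B, 1-aligned)
20..24  crc  (4B, 4-aligned)
24..40  signature  (16B, 8-aligned)
within Slot: magic at 2
24 + 2 = 26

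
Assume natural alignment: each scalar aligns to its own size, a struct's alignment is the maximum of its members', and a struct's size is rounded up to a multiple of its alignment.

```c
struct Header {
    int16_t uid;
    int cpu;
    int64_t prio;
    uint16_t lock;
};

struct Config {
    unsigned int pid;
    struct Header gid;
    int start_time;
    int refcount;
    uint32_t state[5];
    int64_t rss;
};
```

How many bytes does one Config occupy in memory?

72 bytes

Header: 0..2  uid  (2B, 2-aligned); 2..4  -- padding (2B); 4..8  cpu  (4B, 4-aligned); 8..16  prio  (8B, 8-aligned); 16..18  lock  (2B, 2-aligned); 18..24  -- tail padding (6B); sizeof = 24, alignof = 8
0..4  pid  (4B, 4-aligned)
4..8  -- padding (4B)
8..32  gid  (24B, 8-aligned)
32..36  start_time  (4B, 4-aligned)
36..40  refcount  (4B, 4-aligned)
40..60  state  (20B, 4-aligned)
60..64  -- padding (4B)
64..72  rss  (8B, 8-aligned)
sizeof = 72, alignof = 8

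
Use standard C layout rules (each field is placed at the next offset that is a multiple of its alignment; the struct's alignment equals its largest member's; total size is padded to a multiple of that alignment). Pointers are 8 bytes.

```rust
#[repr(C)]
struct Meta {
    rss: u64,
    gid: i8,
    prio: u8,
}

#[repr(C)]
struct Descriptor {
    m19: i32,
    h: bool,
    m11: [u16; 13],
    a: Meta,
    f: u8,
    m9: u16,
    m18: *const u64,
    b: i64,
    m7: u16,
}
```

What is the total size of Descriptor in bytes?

80 bytes

Meta: 0..8  rss  (8B, 8-aligned); 8..9  gid  (1B, 1-aligned); 9..10  prio  (1B, 1-aligned); 10..16  -- tail padding (6B); sizeof = 16, alignof = 8
0..4  m19  (4B, 4-aligned)
4..5  h  (1B, 1-aligned)
5..6  -- padding (1B)
6..32  m11  (26B, 2-aligned)
32..48  a  (16B, 8-aligned)
48..49  f  (1B, 1-aligned)
49..50  -- padding (1B)
50..52  m9  (2B, 2-aligned)
52..56  -- padding (4B)
56..64  m18  (8B, 8-aligned)
64..72  b  (8B, 8-aligned)
72..74  m7  (2B, 2-aligned)
74..80  -- tail padding (6B)
sizeof = 80, alignof = 8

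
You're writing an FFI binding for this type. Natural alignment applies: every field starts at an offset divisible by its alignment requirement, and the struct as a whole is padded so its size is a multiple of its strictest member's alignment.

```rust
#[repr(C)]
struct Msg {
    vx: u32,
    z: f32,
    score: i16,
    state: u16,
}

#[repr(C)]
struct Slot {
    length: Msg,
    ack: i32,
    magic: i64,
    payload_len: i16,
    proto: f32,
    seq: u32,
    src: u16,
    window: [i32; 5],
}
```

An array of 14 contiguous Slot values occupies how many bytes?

896

Msg: vx at 0 (size 4, align 4) → ends 4; z at 4 (size 4, align 4) → ends 8; score at 8 (size 2, align 2) → ends 10; state at 10 (size 2, align 2) → ends 12; total 12 bytes, alignment 4
length at 0 (size 12, align 4) → ends 12
ack at 12 (size 4, align 4) → ends 16
magic at 16 (size 8, align 8) → ends 24
payload_len at 24 (size 2, align 2) → ends 26
pad 2 to align 4 for proto
proto at 28 (size 4, align 4) → ends 32
seq at 32 (size 4, align 4) → ends 36
src at 36 (size 2, align 2) → ends 38
pad 2 to align 4 for window
window at 40 (size 20, align 4) → ends 60
tail pad 4 to reach multiple of 8
total 64 bytes, alignment 8
array of 14: 14 × 64 = 896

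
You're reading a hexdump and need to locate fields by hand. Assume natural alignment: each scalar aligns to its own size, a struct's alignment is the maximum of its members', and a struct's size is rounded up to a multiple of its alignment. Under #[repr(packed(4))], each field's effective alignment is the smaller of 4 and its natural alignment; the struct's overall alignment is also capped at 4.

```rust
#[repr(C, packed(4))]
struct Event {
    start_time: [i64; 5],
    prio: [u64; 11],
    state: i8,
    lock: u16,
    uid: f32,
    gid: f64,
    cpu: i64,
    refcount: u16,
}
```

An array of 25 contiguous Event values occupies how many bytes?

3900

@0: start_time [40B, align 4] → 40
@40: prio [88B, align 4] → 128
@128: state [1B, align 1] → 129
+1 pad (align 2)
@130: lock [2B, align 2] → 132
@132: uid [4B, align 4] → 136
@136: gid [8B, align 4] → 144
@144: cpu [8B, align 4] → 152
@152: refcount [2B, align 2] → 154
+2 tail pad (align 4)
size 156, align 4
array of 25: 25 × 156 = 3900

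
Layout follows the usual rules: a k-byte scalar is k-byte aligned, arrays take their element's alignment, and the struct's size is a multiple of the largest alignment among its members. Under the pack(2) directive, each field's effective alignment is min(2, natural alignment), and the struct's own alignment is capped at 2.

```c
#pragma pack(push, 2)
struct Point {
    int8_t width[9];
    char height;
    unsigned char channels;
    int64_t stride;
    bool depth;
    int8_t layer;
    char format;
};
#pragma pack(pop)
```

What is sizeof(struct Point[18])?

0..9  width  (9B, 1-aligned)
9..10  height  (1B, 1-aligned)
10..11  channels  (1B, 1-aligned)
11..12  -- padding (1B)
12..20  stride  (8B, 2-aligned)
20..21  depth  (1B, 1-aligned)
21..22  layer  (1B, 1-aligned)
22..23  format  (1B, 1-aligned)
23..24  -- tail padding (1B)
sizeof = 24, alignof = 2
array of 18: 18 × 24 = 432

432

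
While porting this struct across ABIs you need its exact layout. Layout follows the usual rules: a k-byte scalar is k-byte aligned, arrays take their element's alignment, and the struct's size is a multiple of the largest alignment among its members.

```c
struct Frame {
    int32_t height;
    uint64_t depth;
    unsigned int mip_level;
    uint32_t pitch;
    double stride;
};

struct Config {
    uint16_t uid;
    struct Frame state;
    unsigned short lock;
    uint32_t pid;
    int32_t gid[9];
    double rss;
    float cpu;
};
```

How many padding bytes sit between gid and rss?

Frame: @0: height [4B, align 4] → 4; +4 pad (align 8); @8: depth [8B, align 8] → 16; @16: mip_level [4B, align 4] → 20; @20: pitch [4B, align 4] → 24; @24: stride [8B, align 8] → 32; size 32, align 8
@0: uid [2B, align 2] → 2
+6 pad (align 8)
@8: state [32B, align 8] → 40
@40: lock [2B, align 2] → 42
+2 pad (align 4)
@44: pid [4B, align 4] → 48
@48: gid [36B, align 4] → 84
+4 pad (align 8)
@88: rss [8B, align 8] → 96

4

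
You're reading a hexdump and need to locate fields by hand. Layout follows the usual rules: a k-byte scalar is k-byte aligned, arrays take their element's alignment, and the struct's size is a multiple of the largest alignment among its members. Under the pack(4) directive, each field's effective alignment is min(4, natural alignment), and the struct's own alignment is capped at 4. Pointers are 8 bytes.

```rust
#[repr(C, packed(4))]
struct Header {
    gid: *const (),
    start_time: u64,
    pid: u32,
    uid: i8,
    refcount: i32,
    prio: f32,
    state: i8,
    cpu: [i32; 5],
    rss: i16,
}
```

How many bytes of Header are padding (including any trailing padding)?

gid at 0 (size 8, align 4) → ends 8
start_time at 8 (size 8, align 4) → ends 16
pid at 16 (size 4, align 4) → ends 20
uid at 20 (size 1, align 1) → ends 21
pad 3 to align 4 for refcount
refcount at 24 (size 4, align 4) → ends 28
prio at 28 (size 4, align 4) → ends 32
state at 32 (size 1, align 1) → ends 33
pad 3 to align 4 for cpu
cpu at 36 (size 20, align 4) → ends 56
rss at 56 (size 2, align 2) → ends 58
tail pad 2 to reach multiple of 4
total 60 bytes, alignment 4
data bytes 52, size 60 → padding 8

8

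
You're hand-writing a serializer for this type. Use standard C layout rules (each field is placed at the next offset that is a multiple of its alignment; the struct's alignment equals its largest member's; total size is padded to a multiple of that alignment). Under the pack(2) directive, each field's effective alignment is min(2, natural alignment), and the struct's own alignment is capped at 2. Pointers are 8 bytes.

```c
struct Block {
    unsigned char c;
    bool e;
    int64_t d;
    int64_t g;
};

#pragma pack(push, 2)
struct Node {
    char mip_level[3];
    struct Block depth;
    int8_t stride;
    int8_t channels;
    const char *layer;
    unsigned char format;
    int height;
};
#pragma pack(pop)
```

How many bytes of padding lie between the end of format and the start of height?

1

Block: @0: c [1B, align 1] → 1; @1: e [1B, align 1] → 2; +6 pad (align 8); @8: d [8B, align 8] → 16; @16: g [8B, align 8] → 24; size 24, align 8
@0: mip_level [3B, align 1] → 3
+1 pad (align 2)
@4: depth [24B, align 2] → 28
@28: stride [1B, align 1] → 29
@29: channels [1B, align 1] → 30
@30: layer [8B, align 2] → 38
@38: format [1B, align 1] → 39
+1 pad (align 2)
@40: height [4B, align 2] → 44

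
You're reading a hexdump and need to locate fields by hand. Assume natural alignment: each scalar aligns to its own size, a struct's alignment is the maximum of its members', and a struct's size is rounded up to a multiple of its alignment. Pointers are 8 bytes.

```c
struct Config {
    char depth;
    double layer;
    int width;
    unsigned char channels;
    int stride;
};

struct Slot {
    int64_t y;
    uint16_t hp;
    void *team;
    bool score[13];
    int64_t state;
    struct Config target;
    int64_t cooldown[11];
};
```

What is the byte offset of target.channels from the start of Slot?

68

Config: 0..1  depth  (1B, 1-aligned); 1..8  -- padding (7B); 8..16  layer  (8B, 8-aligned); 16..20  width  (4B, 4-aligned); 20..21  channels  (1B, 1-aligned); 21..24  -- padding (3B); 24..28  stride  (4B, 4-aligned); 28..32  -- tail padding (4B); sizeof = 32, alignof = 8
0..8  y  (8B, 8-aligned)
8..10  hp  (2B, 2-aligned)
10..16  -- padding (6B)
16..24  team  (8B, 8-aligned)
24..37  score  (13B, 1-aligned)
37..40  -- padding (3B)
40..48  state  (8B, 8-aligned)
48..80  target  (32B, 8-aligned)
within Config: channels at 20
48 + 20 = 68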